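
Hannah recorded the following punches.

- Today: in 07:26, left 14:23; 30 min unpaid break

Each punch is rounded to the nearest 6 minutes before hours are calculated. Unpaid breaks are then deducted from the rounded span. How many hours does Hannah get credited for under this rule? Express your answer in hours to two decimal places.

6.50 hours

Today: in 07:26→07:24, out 14:23→14:24; 7 h 0 min − 30 min = 6 h 30 min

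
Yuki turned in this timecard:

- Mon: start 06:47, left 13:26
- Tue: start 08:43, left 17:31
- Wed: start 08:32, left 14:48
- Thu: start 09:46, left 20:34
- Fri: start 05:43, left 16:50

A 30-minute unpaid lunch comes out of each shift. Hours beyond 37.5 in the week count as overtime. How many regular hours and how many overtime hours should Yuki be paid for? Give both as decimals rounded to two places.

Mon: 06:47–13:26 = 6 h 39 min; less 30 min break → 6 h 9 min
Tue: 08:43–17:31 = 8 h 48 min; less 30 min break → 8 h 18 min
Wed: 08:32–14:48 = 6 h 16 min; less 30 min break → 5 h 46 min
Thu: 09:46–20:34 = 10 h 48 min; less 30 min break → 10 h 18 min
Fri: 05:43–16:50 = 11 h 7 min; less 30 min break → 10 h 37 min
Total worked: 41 h 8 min = 41.13 h.
Threshold 37.5 h → overtime 3 h 38 min, regular 37 h 30 min.

Regular 37.50 hours, overtime 3.63 hours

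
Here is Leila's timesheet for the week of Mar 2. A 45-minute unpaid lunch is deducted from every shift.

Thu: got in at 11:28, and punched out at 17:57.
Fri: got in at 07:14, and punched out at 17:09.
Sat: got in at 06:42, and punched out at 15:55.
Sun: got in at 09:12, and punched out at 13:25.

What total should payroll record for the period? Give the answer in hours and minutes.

Thu: 11:28–17:57 = 6 h 29 min; less 45 min break → 5 h 44 min
Fri: 07:14–17:09 = 9 h 55 min; less 45 min break → 9 h 10 min
Sat: 06:42–15:55 = 9 h 13 min; less 45 min break → 8 h 28 min
Sun: 09:12–13:25 = 4 h 13 min; less 45 min break → 3 h 28 min
Total: 5 h 44 min + 9 h 10 min + 8 h 28 min + 3 h 28 min = 26 h 50 min.

26 h 50 min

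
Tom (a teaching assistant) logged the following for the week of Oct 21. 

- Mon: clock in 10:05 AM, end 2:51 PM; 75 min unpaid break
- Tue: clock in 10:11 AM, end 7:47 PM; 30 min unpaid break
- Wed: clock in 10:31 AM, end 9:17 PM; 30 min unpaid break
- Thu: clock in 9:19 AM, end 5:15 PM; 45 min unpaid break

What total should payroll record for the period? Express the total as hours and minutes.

30 h 4 min

Mon: 10:05 AM–2:51 PM = 4 h 46 min; less 75 min break → 3 h 31 min
Tue: 10:11 AM–7:47 PM = 9 h 36 min; less 30 min break → 9 h 6 min
Wed: 10:31 AM–9:17 PM = 10 h 46 min; less 30 min break → 10 h 16 min
Thu: 9:19 AM–5:15 PM = 7 h 56 min; less 45 min break → 7 h 11 min
Total: 3 h 31 min + 9 h 6 min + 10 h 16 min + 7 h 11 min = 30 h 4 min.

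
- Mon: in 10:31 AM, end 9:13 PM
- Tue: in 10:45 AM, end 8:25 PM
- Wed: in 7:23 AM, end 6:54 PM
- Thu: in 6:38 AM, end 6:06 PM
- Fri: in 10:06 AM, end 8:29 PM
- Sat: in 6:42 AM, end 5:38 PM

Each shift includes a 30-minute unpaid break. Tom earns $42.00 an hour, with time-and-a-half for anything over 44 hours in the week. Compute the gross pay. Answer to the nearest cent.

$2961.00

Mon: 10:31 AM–9:13 PM = 10 h 42 min; less 30 min break → 10 h 12 min
Tue: 10:45 AM–8:25 PM = 9 h 40 min; less 30 min break → 9 h 10 min
Wed: 7:23 AM–6:54 PM = 11 h 31 min; less 30 min break → 11 h 1 min
Thu: 6:38 AM–6:06 PM = 11 h 28 min; less 30 min break → 10 h 58 min
Fri: 10:06 AM–8:29 PM = 10 h 23 min; less 30 min break → 9 h 53 min
Sat: 6:42 AM–5:38 PM = 10 h 56 min; less 30 min break → 10 h 26 min
Total worked: 61 h 40 min = 3700 min.
Regular 44 h 0 min = 2640 min at $42.00/h; overtime 17 h 40 min = 1060 min at $63.00/h.
Pay = (2640 × $42.00 + 1060 × $63.00) ÷ 60 = $2961.00.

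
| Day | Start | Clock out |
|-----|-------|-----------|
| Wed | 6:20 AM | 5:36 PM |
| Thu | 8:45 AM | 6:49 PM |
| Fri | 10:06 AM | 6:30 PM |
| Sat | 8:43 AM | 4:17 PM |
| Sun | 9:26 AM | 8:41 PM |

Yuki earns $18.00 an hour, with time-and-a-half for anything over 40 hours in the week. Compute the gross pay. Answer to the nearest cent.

Wed: 6:20 AM–5:36 PM = 11 h 16 min
Thu: 8:45 AM–6:49 PM = 10 h 4 min
Fri: 10:06 AM–6:30 PM = 8 h 24 min
Sat: 8:43 AM–4:17 PM = 7 h 34 min
Sun: 9:26 AM–8:41 PM = 11 h 15 min
Total worked: 48 h 33 min = 2913 min.
Regular 40 h 0 min = 2400 min at $18.00/h; overtime 8 h 33 min = 513 min at $27.00/h.
Pay = (2400 × $18.00 + 513 × $27.00) ÷ 60 = $950.85.

$950.85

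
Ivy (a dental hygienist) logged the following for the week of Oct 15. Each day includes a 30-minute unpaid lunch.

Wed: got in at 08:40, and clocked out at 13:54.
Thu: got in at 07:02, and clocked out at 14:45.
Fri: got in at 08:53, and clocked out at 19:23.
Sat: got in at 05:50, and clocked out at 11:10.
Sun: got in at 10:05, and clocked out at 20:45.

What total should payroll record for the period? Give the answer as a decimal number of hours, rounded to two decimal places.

Wed: 08:40–13:54 = 5 h 14 min; less 30 min break → 4 h 44 min
Thu: 07:02–14:45 = 7 h 43 min; less 30 min break → 7 h 13 min
Fri: 08:53–19:23 = 10 h 30 min; less 30 min break → 10 h 0 min
Sat: 05:50–11:10 = 5 h 20 min; less 30 min break → 4 h 50 min
Sun: 10:05–20:45 = 10 h 40 min; less 30 min break → 10 h 10 min
Total: 4 h 44 min + 7 h 13 min + 10 h 0 min + 4 h 50 min + 10 h 10 min = 36 h 57 min.

36.95 hours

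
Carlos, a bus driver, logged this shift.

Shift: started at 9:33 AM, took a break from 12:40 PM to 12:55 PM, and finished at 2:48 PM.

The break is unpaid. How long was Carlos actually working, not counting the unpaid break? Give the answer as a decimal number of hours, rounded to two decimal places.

Shift: 9:33 AM–2:48 PM = 5 h 15 min; less 15 min break → 5 h 0 min

5.00 hours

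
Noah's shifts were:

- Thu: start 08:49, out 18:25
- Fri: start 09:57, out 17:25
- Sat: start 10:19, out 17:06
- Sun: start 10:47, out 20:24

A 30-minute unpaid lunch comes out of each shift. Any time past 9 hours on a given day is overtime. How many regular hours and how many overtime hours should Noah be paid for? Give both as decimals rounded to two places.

Regular 31.25 hours, overtime 0.22 hours

Thu: 08:49–18:25 = 9 h 36 min; less 30 min break → 9 h 6 min
Fri: 09:57–17:25 = 7 h 28 min; less 30 min break → 6 h 58 min
Sat: 10:19–17:06 = 6 h 47 min; less 30 min break → 6 h 17 min
Sun: 10:47–20:24 = 9 h 37 min; less 30 min break → 9 h 7 min
Thu reg 9 h 0 min / OT 0 h 6 min; Fri reg 6 h 58 min / OT 0 h 0 min; Sat reg 6 h 17 min / OT 0 h 0 min; Sun reg 9 h 0 min / OT 0 h 7 min.
Totals: regular 31 h 15 min, overtime 0 h 13 min.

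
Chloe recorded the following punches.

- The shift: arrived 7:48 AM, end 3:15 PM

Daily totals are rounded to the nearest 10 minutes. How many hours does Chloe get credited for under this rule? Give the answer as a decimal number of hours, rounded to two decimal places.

7.50 hours

The shift: 7:48 AM–3:15 PM = 7 h 27 min → rounds to 7 h 30 min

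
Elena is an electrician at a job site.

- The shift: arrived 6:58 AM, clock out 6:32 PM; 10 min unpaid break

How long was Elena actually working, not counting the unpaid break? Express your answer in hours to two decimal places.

11.40 hours

The shift: 6:58 AM–6:32 PM = 11 h 34 min; less 10 min break → 11 h 24 min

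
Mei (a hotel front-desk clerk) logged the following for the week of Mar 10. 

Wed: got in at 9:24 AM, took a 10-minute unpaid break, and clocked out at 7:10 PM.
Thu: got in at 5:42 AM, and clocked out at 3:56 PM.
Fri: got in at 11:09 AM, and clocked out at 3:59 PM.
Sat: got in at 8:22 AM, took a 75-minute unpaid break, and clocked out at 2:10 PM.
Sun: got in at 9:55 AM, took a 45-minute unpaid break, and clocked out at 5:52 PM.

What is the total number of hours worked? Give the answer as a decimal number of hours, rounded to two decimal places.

36.42 hours

Wed: 9:24 AM–7:10 PM = 9 h 46 min; less 10 min break → 9 h 36 min
Thu: 5:42 AM–3:56 PM = 10 h 14 min
Fri: 11:09 AM–3:59 PM = 4 h 50 min
Sat: 8:22 AM–2:10 PM = 5 h 48 min; less 75 min break → 4 h 33 min
Sun: 9:55 AM–5:52 PM = 7 h 57 min; less 45 min break → 7 h 12 min
Total: 9 h 36 min + 10 h 14 min + 4 h 50 min + 4 h 33 min + 7 h 12 min = 36 h 25 min.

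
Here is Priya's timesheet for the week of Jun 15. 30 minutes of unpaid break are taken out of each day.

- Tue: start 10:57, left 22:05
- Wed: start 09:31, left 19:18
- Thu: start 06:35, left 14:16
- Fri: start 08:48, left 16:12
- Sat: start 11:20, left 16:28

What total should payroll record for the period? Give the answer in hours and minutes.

Tue: 10:57–22:05 = 11 h 8 min; less 30 min break → 10 h 38 min
Wed: 09:31–19:18 = 9 h 47 min; less 30 min break → 9 h 17 min
Thu: 06:35–14:16 = 7 h 41 min; less 30 min break → 7 h 11 min
Fri: 08:48–16:12 = 7 h 24 min; less 30 min break → 6 h 54 min
Sat: 11:20–16:28 = 5 h 8 min; less 30 min break → 4 h 38 min
Total: 10 h 38 min + 9 h 17 min + 7 h 11 min + 6 h 54 min + 4 h 38 min = 38 h 38 min.

38 h 38 min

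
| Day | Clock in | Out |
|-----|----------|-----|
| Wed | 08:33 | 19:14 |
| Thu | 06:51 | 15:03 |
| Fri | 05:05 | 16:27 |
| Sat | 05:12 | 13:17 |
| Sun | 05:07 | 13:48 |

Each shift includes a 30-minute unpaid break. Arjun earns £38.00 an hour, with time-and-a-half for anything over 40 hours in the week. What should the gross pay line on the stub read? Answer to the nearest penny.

Wed: 08:33–19:14 = 10 h 41 min; less 30 min break → 10 h 11 min
Thu: 06:51–15:03 = 8 h 12 min; less 30 min break → 7 h 42 min
Fri: 05:05–16:27 = 11 h 22 min; less 30 min break → 10 h 52 min
Sat: 05:12–13:17 = 8 h 5 min; less 30 min break → 7 h 35 min
Sun: 05:07–13:48 = 8 h 41 min; less 30 min break → 8 h 11 min
Total worked: 44 h 31 min = 2671 min.
Regular 40 h 0 min = 2400 min at £38.00/h; overtime 4 h 31 min = 271 min at £57.00/h.
Pay = (2400 × £38.00 + 271 × £57.00) ÷ 60 = £1777.45.

£1777.45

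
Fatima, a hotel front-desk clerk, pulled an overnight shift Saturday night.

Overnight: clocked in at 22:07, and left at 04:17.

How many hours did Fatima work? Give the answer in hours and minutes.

6 h 10 min

Overnight: 22:07 → midnight = 1 h 53 min; midnight → 04:17 = 4 h 17 min; span 6 h 10 min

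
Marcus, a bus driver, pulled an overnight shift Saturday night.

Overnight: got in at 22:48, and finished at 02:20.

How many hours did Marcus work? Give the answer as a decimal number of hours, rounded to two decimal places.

3.53 hours

Overnight: 22:48 → midnight = 1 h 12 min; midnight → 02:20 = 2 h 20 min; span 3 h 32 min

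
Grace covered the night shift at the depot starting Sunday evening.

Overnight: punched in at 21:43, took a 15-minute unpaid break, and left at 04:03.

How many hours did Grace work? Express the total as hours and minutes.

6 h 5 min

Overnight: 21:43 → midnight = 2 h 17 min; midnight → 04:03 = 4 h 3 min; span 6 h 20 min; less 15 min break → 6 h 5 min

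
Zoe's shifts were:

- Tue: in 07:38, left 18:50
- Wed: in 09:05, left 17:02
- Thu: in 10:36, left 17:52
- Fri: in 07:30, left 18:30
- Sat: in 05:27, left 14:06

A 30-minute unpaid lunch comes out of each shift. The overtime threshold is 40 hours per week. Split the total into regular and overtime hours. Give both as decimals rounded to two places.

Tue: 07:38–18:50 = 11 h 12 min; less 30 min break → 10 h 42 min
Wed: 09:05–17:02 = 7 h 57 min; less 30 min break → 7 h 27 min
Thu: 10:36–17:52 = 7 h 16 min; less 30 min break → 6 h 46 min
Fri: 07:30–18:30 = 11 h 0 min; less 30 min break → 10 h 30 min
Sat: 05:27–14:06 = 8 h 39 min; less 30 min break → 8 h 9 min
Total worked: 43 h 34 min = 43.57 h.
Threshold 40 h → overtime 3 h 34 min, regular 40 h 0 min.

Regular 40.00 hours, overtime 3.57 hours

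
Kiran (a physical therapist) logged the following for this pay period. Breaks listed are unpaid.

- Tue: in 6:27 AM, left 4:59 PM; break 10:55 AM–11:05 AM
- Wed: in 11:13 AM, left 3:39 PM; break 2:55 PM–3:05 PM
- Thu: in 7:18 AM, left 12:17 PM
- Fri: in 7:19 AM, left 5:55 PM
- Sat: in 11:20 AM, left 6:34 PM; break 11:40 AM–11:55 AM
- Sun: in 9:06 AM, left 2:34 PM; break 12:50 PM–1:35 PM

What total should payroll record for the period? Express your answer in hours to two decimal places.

41.92 hours

Tue: 6:27 AM–4:59 PM = 10 h 32 min; less 10 min break → 10 h 22 min
Wed: 11:13 AM–3:39 PM = 4 h 26 min; less 10 min break → 4 h 16 min
Thu: 7:18 AM–12:17 PM = 4 h 59 min
Fri: 7:19 AM–5:55 PM = 10 h 36 min
Sat: 11:20 AM–6:34 PM = 7 h 14 min; less 15 min break → 6 h 59 min
Sun: 9:06 AM–2:34 PM = 5 h 28 min; less 45 min break → 4 h 43 min
Total: 10 h 22 min + 4 h 16 min + 4 h 59 min + 10 h 36 min + 6 h 59 min + 4 h 43 min = 41 h 55 min.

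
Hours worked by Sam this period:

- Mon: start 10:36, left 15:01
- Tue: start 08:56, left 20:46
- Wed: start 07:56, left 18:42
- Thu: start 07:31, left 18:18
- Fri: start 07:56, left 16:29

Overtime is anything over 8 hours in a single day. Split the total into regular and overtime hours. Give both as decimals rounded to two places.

Mon: 10:36–15:01 = 4 h 25 min
Tue: 08:56–20:46 = 11 h 50 min
Wed: 07:56–18:42 = 10 h 46 min
Thu: 07:31–18:18 = 10 h 47 min
Fri: 07:56–16:29 = 8 h 33 min
Mon reg 4 h 25 min / OT 0 h 0 min; Tue reg 8 h 0 min / OT 3 h 50 min; Wed reg 8 h 0 min / OT 2 h 46 min; Thu reg 8 h 0 min / OT 2 h 47 min; Fri reg 8 h 0 min / OT 0 h 33 min.
Totals: regular 36 h 25 min, overtime 9 h 56 min.

Regular 36.42 hours, overtime 9.93 hours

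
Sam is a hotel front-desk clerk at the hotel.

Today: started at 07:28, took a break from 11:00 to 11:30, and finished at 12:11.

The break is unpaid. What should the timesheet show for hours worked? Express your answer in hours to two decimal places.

4.22 hours

Today: 07:28–12:11 = 4 h 43 min; less 30 min break → 4 h 13 min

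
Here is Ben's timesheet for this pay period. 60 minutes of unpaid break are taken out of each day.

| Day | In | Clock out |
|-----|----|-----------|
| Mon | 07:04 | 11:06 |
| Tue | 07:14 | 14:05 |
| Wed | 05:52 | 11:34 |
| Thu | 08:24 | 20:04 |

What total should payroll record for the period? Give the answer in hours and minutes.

24 h 15 min

Mon: 07:04–11:06 = 4 h 2 min; less 60 min break → 3 h 2 min
Tue: 07:14–14:05 = 6 h 51 min; less 60 min break → 5 h 51 min
Wed: 05:52–11:34 = 5 h 42 min; less 60 min break → 4 h 42 min
Thu: 08:24–20:04 = 11 h 40 min; less 60 min break → 10 h 40 min
Total: 3 h 2 min + 5 h 51 min + 4 h 42 min + 10 h 40 min = 24 h 15 min.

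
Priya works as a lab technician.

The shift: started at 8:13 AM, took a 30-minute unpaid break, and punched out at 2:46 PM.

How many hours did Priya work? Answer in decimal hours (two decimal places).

6.05 hours

The shift: 8:13 AM–2:46 PM = 6 h 33 min; less 30 min break → 6 h 3 min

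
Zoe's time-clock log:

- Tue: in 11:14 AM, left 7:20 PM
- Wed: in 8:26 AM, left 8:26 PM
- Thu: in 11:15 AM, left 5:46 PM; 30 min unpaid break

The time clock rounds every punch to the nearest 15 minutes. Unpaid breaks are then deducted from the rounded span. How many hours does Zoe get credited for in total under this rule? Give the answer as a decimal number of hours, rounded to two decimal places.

Tue: in 11:14 AM→11:15 AM, out 7:20 PM→7:15 PM; 8 h 0 min
Wed: in 8:26 AM→8:30 AM, out 8:26 PM→8:30 PM; 12 h 0 min
Thu: in 11:15 AM→11:15 AM, out 5:46 PM→5:45 PM; 6 h 30 min − 30 min = 6 h 0 min
Total credited: 26 h 0 min.

26.00 hours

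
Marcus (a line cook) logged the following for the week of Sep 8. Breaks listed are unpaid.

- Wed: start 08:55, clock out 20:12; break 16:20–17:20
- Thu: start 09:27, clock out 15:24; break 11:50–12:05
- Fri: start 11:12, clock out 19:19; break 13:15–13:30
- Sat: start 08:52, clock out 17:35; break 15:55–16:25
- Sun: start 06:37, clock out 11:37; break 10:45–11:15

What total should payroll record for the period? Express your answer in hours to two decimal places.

36.57 hours

Wed: 08:55–20:12 = 11 h 17 min; less 60 min break → 10 h 17 min
Thu: 09:27–15:24 = 5 h 57 min; less 15 min break → 5 h 42 min
Fri: 11:12–19:19 = 8 h 7 min; less 15 min break → 7 h 52 min
Sat: 08:52–17:35 = 8 h 43 min; less 30 min break → 8 h 13 min
Sun: 06:37–11:37 = 5 h 0 min; less 30 min break → 4 h 30 min
Total: 10 h 17 min + 5 h 42 min + 7 h 52 min + 8 h 13 min + 4 h 30 min = 36 h 34 min.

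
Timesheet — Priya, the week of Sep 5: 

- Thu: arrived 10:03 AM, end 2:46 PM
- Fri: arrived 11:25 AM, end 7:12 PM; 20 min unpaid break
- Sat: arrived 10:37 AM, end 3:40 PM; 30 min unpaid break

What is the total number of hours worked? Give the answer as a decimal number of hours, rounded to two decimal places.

16.72 hours

Thu: 10:03 AM–2:46 PM = 4 h 43 min
Fri: 11:25 AM–7:12 PM = 7 h 47 min; less 20 min break → 7 h 27 min
Sat: 10:37 AM–3:40 PM = 5 h 3 min; less 30 min break → 4 h 33 min
Total: 4 h 43 min + 7 h 27 min + 4 h 33 min = 16 h 43 min.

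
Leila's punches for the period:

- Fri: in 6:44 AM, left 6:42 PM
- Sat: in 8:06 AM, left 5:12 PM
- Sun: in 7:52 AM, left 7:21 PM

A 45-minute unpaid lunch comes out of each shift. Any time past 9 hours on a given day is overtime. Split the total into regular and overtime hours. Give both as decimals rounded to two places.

Regular 26.35 hours, overtime 3.95 hours

Fri: 6:44 AM–6:42 PM = 11 h 58 min; less 45 min break → 11 h 13 min
Sat: 8:06 AM–5:12 PM = 9 h 6 min; less 45 min break → 8 h 21 min
Sun: 7:52 AM–7:21 PM = 11 h 29 min; less 45 min break → 10 h 44 min
Fri reg 9 h 0 min / OT 2 h 13 min; Sat reg 8 h 21 min / OT 0 h 0 min; Sun reg 9 h 0 min / OT 1 h 44 min.
Totals: regular 26 h 21 min, overtime 3 h 57 min.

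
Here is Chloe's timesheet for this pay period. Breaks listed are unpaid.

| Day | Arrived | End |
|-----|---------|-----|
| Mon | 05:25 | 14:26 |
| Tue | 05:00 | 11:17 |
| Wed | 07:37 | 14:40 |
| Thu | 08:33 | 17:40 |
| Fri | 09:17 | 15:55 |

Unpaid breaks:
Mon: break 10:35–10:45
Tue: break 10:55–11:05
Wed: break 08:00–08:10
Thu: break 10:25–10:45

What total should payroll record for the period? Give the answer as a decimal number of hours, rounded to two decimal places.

Mon: 05:25–14:26 = 9 h 1 min; less 10 min break → 8 h 51 min
Tue: 05:00–11:17 = 6 h 17 min; less 10 min break → 6 h 7 min
Wed: 07:37–14:40 = 7 h 3 min; less 10 min break → 6 h 53 min
Thu: 08:33–17:40 = 9 h 7 min; less 20 min break → 8 h 47 min
Fri: 09:17–15:55 = 6 h 38 min
Total: 8 h 51 min + 6 h 7 min + 6 h 53 min + 8 h 47 min + 6 h 38 min = 37 h 16 min.

37.27 hours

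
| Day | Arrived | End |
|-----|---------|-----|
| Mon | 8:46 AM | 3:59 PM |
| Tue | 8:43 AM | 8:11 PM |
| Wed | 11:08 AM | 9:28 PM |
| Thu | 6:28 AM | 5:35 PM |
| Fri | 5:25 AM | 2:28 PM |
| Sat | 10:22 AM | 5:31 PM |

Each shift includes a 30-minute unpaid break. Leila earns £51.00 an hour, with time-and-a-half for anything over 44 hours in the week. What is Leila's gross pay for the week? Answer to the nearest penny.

Mon: 8:46 AM–3:59 PM = 7 h 13 min; less 30 min break → 6 h 43 min
Tue: 8:43 AM–8:11 PM = 11 h 28 min; less 30 min break → 10 h 58 min
Wed: 11:08 AM–9:28 PM = 10 h 20 min; less 30 min break → 9 h 50 min
Thu: 6:28 AM–5:35 PM = 11 h 7 min; less 30 min break → 10 h 37 min
Fri: 5:25 AM–2:28 PM = 9 h 3 min; less 30 min break → 8 h 33 min
Sat: 10:22 AM–5:31 PM = 7 h 9 min; less 30 min break → 6 h 39 min
Total worked: 53 h 20 min = 3200 min.
Regular 44 h 0 min = 2640 min at £51.00/h; overtime 9 h 20 min = 560 min at £76.50/h.
Pay = (2640 × £51.00 + 560 × £76.50) ÷ 60 = £2958.00.

£2958.00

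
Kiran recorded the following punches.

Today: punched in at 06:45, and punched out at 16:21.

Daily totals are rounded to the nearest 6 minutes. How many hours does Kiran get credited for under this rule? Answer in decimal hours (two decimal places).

9.60 hours

Today: 06:45–16:21 = 9 h 36 min → rounds to 9 h 36 min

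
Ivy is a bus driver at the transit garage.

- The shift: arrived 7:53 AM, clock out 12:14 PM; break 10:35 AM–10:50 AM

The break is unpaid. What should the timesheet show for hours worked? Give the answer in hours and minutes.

The shift: 7:53 AM–12:14 PM = 4 h 21 min; less 15 min break → 4 h 6 min

4 h 6 min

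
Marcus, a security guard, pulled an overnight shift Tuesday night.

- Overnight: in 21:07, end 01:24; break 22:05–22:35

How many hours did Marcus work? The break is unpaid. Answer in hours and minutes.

Overnight: 21:07 → midnight = 2 h 53 min; midnight → 01:24 = 1 h 24 min; span 4 h 17 min; less 30 min break → 3 h 47 min

3 h 47 min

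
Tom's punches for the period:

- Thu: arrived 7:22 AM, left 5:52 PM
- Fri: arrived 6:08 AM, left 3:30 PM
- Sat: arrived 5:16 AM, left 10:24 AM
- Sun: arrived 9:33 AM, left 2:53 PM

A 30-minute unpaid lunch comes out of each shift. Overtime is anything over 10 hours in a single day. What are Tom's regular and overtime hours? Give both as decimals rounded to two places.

Thu: 7:22 AM–5:52 PM = 10 h 30 min; less 30 min break → 10 h 0 min
Fri: 6:08 AM–3:30 PM = 9 h 22 min; less 30 min break → 8 h 52 min
Sat: 5:16 AM–10:24 AM = 5 h 8 min; less 30 min break → 4 h 38 min
Sun: 9:33 AM–2:53 PM = 5 h 20 min; less 30 min break → 4 h 50 min
Thu reg 10 h 0 min / OT 0 h 0 min; Fri reg 8 h 52 min / OT 0 h 0 min; Sat reg 4 h 38 min / OT 0 h 0 min; Sun reg 4 h 50 min / OT 0 h 0 min.
Totals: regular 28 h 20 min, overtime 0 h 0 min.

Regular 28.33 hours, overtime 0.00 hours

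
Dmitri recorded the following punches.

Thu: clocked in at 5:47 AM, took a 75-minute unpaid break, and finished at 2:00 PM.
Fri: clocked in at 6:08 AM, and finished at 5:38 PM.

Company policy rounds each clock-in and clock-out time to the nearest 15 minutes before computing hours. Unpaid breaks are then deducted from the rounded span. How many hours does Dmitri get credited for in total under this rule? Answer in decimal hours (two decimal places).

18.50 hours

Thu: in 5:47 AM→5:45 AM, out 2:00 PM→2:00 PM; 8 h 15 min − 75 min = 7 h 0 min
Fri: in 6:08 AM→6:15 AM, out 5:38 PM→5:45 PM; 11 h 30 min
Total credited: 18 h 30 min.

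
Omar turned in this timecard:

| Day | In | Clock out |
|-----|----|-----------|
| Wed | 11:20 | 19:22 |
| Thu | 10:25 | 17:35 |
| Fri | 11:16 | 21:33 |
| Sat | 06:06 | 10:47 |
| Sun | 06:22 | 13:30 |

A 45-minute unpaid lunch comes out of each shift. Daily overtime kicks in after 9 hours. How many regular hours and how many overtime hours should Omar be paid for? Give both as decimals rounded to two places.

Wed: 11:20–19:22 = 8 h 2 min; less 45 min break → 7 h 17 min
Thu: 10:25–17:35 = 7 h 10 min; less 45 min break → 6 h 25 min
Fri: 11:16–21:33 = 10 h 17 min; less 45 min break → 9 h 32 min
Sat: 06:06–10:47 = 4 h 41 min; less 45 min break → 3 h 56 min
Sun: 06:22–13:30 = 7 h 8 min; less 45 min break → 6 h 23 min
Wed reg 7 h 17 min / OT 0 h 0 min; Thu reg 6 h 25 min / OT 0 h 0 min; Fri reg 9 h 0 min / OT 0 h 32 min; Sat reg 3 h 56 min / OT 0 h 0 min; Sun reg 6 h 23 min / OT 0 h 0 min.
Totals: regular 33 h 1 min, overtime 0 h 32 min.

Regular 33.02 hours, overtime 0.53 hours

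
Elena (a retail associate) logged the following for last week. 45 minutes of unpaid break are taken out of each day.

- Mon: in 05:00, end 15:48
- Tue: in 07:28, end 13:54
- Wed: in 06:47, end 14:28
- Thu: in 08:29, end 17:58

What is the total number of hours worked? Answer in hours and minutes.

Mon: 05:00–15:48 = 10 h 48 min; less 45 min break → 10 h 3 min
Tue: 07:28–13:54 = 6 h 26 min; less 45 min break → 5 h 41 min
Wed: 06:47–14:28 = 7 h 41 min; less 45 min break → 6 h 56 min
Thu: 08:29–17:58 = 9 h 29 min; less 45 min break → 8 h 44 min
Total: 10 h 3 min + 5 h 41 min + 6 h 56 min + 8 h 44 min = 31 h 24 min.

31 h 24 min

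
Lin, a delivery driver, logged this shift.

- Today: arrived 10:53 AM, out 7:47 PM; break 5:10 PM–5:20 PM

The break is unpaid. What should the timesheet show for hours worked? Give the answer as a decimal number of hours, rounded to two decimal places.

Today: 10:53 AM–7:47 PM = 8 h 54 min; less 10 min break → 8 h 44 min

8.73 hours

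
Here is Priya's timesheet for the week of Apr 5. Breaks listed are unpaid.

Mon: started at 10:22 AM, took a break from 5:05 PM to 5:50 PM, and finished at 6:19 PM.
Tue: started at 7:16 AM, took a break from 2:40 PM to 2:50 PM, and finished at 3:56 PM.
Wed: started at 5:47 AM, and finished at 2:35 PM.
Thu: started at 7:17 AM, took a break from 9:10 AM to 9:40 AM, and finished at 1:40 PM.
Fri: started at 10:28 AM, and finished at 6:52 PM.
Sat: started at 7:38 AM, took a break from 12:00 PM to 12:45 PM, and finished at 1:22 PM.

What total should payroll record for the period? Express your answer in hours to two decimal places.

Mon: 10:22 AM–6:19 PM = 7 h 57 min; less 45 min break → 7 h 12 min
Tue: 7:16 AM–3:56 PM = 8 h 40 min; less 10 min break → 8 h 30 min
Wed: 5:47 AM–2:35 PM = 8 h 48 min
Thu: 7:17 AM–1:40 PM = 6 h 23 min; less 30 min break → 5 h 53 min
Fri: 10:28 AM–6:52 PM = 8 h 24 min
Sat: 7:38 AM–1:22 PM = 5 h 44 min; less 45 min break → 4 h 59 min
Total: 7 h 12 min + 8 h 30 min + 8 h 48 min + 5 h 53 min + 8 h 24 min + 4 h 59 min = 43 h 46 min.

43.77 hours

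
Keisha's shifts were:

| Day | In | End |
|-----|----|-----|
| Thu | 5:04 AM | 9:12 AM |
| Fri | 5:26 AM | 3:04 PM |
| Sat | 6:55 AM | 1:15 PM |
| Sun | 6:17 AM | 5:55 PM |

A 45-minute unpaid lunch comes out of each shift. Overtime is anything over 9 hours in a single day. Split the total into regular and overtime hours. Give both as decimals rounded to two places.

Thu: 5:04 AM–9:12 AM = 4 h 8 min; less 45 min break → 3 h 23 min
Fri: 5:26 AM–3:04 PM = 9 h 38 min; less 45 min break → 8 h 53 min
Sat: 6:55 AM–1:15 PM = 6 h 20 min; less 45 min break → 5 h 35 min
Sun: 6:17 AM–5:55 PM = 11 h 38 min; less 45 min break → 10 h 53 min
Thu reg 3 h 23 min / OT 0 h 0 min; Fri reg 8 h 53 min / OT 0 h 0 min; Sat reg 5 h 35 min / OT 0 h 0 min; Sun reg 9 h 0 min / OT 1 h 53 min.
Totals: regular 26 h 51 min, overtime 1 h 53 min.

Regular 26.85 hours, overtime 1.88 hours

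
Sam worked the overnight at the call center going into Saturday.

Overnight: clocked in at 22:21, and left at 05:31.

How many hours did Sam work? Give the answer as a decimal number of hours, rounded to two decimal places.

Overnight: 22:21 → midnight = 1 h 39 min; midnight → 05:31 = 5 h 31 min; span 7 h 10 min

7.17 hours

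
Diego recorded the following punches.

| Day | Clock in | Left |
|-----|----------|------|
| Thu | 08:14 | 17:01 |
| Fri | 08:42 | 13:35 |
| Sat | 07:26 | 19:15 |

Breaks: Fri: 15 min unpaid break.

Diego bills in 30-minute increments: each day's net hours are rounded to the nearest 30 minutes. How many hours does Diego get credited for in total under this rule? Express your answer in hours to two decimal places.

25.50 hours

Thu: 08:14–17:01 = 8 h 47 min → rounds to 9 h 0 min
Fri: 08:42–13:35 = 4 h 53 min − 15 min = 4 h 38 min → rounds to 4 h 30 min
Sat: 07:26–19:15 = 11 h 49 min → rounds to 12 h 0 min
Total credited: 25 h 30 min.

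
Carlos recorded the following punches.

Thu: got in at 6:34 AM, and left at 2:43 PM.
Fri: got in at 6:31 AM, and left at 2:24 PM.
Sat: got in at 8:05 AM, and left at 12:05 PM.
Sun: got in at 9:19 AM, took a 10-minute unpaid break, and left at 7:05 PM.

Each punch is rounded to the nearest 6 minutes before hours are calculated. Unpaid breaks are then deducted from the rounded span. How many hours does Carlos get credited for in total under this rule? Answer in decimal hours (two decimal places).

29.63 hours

Thu: in 6:34 AM→6:36 AM, out 2:43 PM→2:42 PM; 8 h 6 min
Fri: in 6:31 AM→6:30 AM, out 2:24 PM→2:24 PM; 7 h 54 min
Sat: in 8:05 AM→8:06 AM, out 12:05 PM→12:06 PM; 4 h 0 min
Sun: in 9:19 AM→9:18 AM, out 7:05 PM→7:06 PM; 9 h 48 min − 10 min = 9 h 38 min
Total credited: 29 h 38 min.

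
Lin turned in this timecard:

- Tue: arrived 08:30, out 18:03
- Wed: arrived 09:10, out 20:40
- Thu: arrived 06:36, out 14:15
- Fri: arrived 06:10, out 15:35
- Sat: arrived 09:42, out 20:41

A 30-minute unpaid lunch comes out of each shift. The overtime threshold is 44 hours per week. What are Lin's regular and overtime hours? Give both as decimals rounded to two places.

Tue: 08:30–18:03 = 9 h 33 min; less 30 min break → 9 h 3 min
Wed: 09:10–20:40 = 11 h 30 min; less 30 min break → 11 h 0 min
Thu: 06:36–14:15 = 7 h 39 min; less 30 min break → 7 h 9 min
Fri: 06:10–15:35 = 9 h 25 min; less 30 min break → 8 h 55 min
Sat: 09:42–20:41 = 10 h 59 min; less 30 min break → 10 h 29 min
Total worked: 46 h 36 min = 46.60 h.
Threshold 44 h → overtime 2 h 36 min, regular 44 h 0 min.

Regular 44.00 hours, overtime 2.60 hours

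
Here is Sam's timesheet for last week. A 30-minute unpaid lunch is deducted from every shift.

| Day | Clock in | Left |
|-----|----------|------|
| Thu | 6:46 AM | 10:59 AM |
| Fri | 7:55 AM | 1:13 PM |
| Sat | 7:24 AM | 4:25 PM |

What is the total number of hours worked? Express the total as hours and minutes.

Thu: 6:46 AM–10:59 AM = 4 h 13 min; less 30 min break → 3 h 43 min
Fri: 7:55 AM–1:13 PM = 5 h 18 min; less 30 min break → 4 h 48 min
Sat: 7:24 AM–4:25 PM = 9 h 1 min; less 30 min break → 8 h 31 min
Total: 3 h 43 min + 4 h 48 min + 8 h 31 min = 17 h 2 min.

17 h 2 min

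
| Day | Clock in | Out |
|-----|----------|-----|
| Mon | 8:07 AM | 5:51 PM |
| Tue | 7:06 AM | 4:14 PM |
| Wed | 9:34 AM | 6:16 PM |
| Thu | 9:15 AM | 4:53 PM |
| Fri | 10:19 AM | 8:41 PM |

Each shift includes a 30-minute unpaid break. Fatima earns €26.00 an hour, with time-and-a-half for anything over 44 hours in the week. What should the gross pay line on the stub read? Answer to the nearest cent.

Mon: 8:07 AM–5:51 PM = 9 h 44 min; less 30 min break → 9 h 14 min
Tue: 7:06 AM–4:14 PM = 9 h 8 min; less 30 min break → 8 h 38 min
Wed: 9:34 AM–6:16 PM = 8 h 42 min; less 30 min break → 8 h 12 min
Thu: 9:15 AM–4:53 PM = 7 h 38 min; less 30 min break → 7 h 8 min
Fri: 10:19 AM–8:41 PM = 10 h 22 min; less 30 min break → 9 h 52 min
Total worked: 43 h 4 min = 2584 min.
Regular 43 h 4 min = 2584 min at €26.00/h; overtime 0 h 0 min = 0 min at €39.00/h.
Pay = (2584 × €26.00 + 0 × €39.00) ÷ 60 = €1119.73.

€1119.73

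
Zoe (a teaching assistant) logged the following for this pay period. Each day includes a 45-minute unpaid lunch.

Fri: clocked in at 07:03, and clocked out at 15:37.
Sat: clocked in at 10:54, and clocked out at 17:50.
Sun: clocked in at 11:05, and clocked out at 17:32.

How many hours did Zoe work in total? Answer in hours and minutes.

19 h 42 min

Fri: 07:03–15:37 = 8 h 34 min; less 45 min break → 7 h 49 min
Sat: 10:54–17:50 = 6 h 56 min; less 45 min break → 6 h 11 min
Sun: 11:05–17:32 = 6 h 27 min; less 45 min break → 5 h 42 min
Total: 7 h 49 min + 6 h 11 min + 5 h 42 min = 19 h 42 min.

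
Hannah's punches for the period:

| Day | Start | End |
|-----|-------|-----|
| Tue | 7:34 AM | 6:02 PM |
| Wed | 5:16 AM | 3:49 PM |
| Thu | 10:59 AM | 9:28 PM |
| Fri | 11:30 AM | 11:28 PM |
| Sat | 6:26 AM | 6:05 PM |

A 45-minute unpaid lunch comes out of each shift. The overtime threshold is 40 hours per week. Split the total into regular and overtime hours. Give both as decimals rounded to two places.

Regular 40.00 hours, overtime 11.37 hours

Tue: 7:34 AM–6:02 PM = 10 h 28 min; less 45 min break → 9 h 43 min
Wed: 5:16 AM–3:49 PM = 10 h 33 min; less 45 min break → 9 h 48 min
Thu: 10:59 AM–9:28 PM = 10 h 29 min; less 45 min break → 9 h 44 min
Fri: 11:30 AM–11:28 PM = 11 h 58 min; less 45 min break → 11 h 13 min
Sat: 6:26 AM–6:05 PM = 11 h 39 min; less 45 min break → 10 h 54 min
Total worked: 51 h 22 min = 51.37 h.
Threshold 40 h → overtime 11 h 22 min, regular 40 h 0 min.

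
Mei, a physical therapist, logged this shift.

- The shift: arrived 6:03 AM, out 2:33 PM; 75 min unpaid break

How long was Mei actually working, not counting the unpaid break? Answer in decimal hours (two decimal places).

The shift: 6:03 AM–2:33 PM = 8 h 30 min; less 75 min break → 7 h 15 min

7.25 hours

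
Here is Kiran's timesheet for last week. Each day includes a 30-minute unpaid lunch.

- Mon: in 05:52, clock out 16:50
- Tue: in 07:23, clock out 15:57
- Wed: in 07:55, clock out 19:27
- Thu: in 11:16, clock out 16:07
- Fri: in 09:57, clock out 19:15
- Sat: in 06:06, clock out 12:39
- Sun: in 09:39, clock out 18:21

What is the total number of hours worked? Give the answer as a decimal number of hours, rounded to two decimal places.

Mon: 05:52–16:50 = 10 h 58 min; less 30 min break → 10 h 28 min
Tue: 07:23–15:57 = 8 h 34 min; less 30 min break → 8 h 4 min
Wed: 07:55–19:27 = 11 h 32 min; less 30 min break → 11 h 2 min
Thu: 11:16–16:07 = 4 h 51 min; less 30 min break → 4 h 21 min
Fri: 09:57–19:15 = 9 h 18 min; less 30 min break → 8 h 48 min
Sat: 06:06–12:39 = 6 h 33 min; less 30 min break → 6 h 3 min
Sun: 09:39–18:21 = 8 h 42 min; less 30 min break → 8 h 12 min
Total: 10 h 28 min + 8 h 4 min + 11 h 2 min + 4 h 21 min + 8 h 48 min + 6 h 3 min + 8 h 12 min = 56 h 58 min.

56.97 hours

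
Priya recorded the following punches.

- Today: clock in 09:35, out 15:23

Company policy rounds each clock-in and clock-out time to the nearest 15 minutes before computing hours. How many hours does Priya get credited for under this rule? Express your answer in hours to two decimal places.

6.00 hours

Today: in 09:35→09:30, out 15:23→15:30; 6 h 0 min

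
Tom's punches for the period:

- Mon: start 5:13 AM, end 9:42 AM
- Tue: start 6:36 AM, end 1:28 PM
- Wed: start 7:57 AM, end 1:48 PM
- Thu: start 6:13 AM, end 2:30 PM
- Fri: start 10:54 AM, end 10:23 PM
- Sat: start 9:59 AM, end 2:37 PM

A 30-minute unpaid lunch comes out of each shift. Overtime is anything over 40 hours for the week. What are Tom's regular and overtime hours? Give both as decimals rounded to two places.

Mon: 5:13 AM–9:42 AM = 4 h 29 min; less 30 min break → 3 h 59 min
Tue: 6:36 AM–1:28 PM = 6 h 52 min; less 30 min break → 6 h 22 min
Wed: 7:57 AM–1:48 PM = 5 h 51 min; less 30 min break → 5 h 21 min
Thu: 6:13 AM–2:30 PM = 8 h 17 min; less 30 min break → 7 h 47 min
Fri: 10:54 AM–10:23 PM = 11 h 29 min; less 30 min break → 10 h 59 min
Sat: 9:59 AM–2:37 PM = 4 h 38 min; less 30 min break → 4 h 8 min
Total worked: 38 h 36 min = 38.60 h.
Threshold 40 h → overtime 0 h 0 min, regular 38 h 36 min.

Regular 38.60 hours, overtime 0.00 hours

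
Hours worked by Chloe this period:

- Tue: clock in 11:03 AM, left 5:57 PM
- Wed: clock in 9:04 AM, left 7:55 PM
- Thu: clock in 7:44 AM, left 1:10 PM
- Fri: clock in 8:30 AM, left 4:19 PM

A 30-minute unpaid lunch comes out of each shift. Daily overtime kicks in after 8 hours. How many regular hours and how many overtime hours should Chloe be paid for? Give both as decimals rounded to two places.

Regular 26.65 hours, overtime 2.35 hours

Tue: 11:03 AM–5:57 PM = 6 h 54 min; less 30 min break → 6 h 24 min
Wed: 9:04 AM–7:55 PM = 10 h 51 min; less 30 min break → 10 h 21 min
Thu: 7:44 AM–1:10 PM = 5 h 26 min; less 30 min break → 4 h 56 min
Fri: 8:30 AM–4:19 PM = 7 h 49 min; less 30 min break → 7 h 19 min
Tue reg 6 h 24 min / OT 0 h 0 min; Wed reg 8 h 0 min / OT 2 h 21 min; Thu reg 4 h 56 min / OT 0 h 0 min; Fri reg 7 h 19 min / OT 0 h 0 min.
Totals: regular 26 h 39 min, overtime 2 h 21 min.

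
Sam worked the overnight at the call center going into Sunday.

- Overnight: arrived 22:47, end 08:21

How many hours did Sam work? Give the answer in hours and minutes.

Overnight: 22:47 → midnight = 1 h 13 min; midnight → 08:21 = 8 h 21 min; span 9 h 34 min

9 h 34 min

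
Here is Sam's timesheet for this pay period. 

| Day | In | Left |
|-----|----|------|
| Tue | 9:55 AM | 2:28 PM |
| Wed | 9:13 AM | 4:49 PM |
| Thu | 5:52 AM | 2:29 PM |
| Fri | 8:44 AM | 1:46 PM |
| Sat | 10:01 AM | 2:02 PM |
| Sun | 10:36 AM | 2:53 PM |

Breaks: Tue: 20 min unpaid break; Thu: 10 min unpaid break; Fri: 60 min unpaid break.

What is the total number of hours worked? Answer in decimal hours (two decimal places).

Tue: 9:55 AM–2:28 PM = 4 h 33 min; less 20 min break → 4 h 13 min
Wed: 9:13 AM–4:49 PM = 7 h 36 min
Thu: 5:52 AM–2:29 PM = 8 h 37 min; less 10 min break → 8 h 27 min
Fri: 8:44 AM–1:46 PM = 5 h 2 min; less 60 min break → 4 h 2 min
Sat: 10:01 AM–2:02 PM = 4 h 1 min
Sun: 10:36 AM–2:53 PM = 4 h 17 min
Total: 4 h 13 min + 7 h 36 min + 8 h 27 min + 4 h 2 min + 4 h 1 min + 4 h 17 min = 32 h 36 min.

32.60 hours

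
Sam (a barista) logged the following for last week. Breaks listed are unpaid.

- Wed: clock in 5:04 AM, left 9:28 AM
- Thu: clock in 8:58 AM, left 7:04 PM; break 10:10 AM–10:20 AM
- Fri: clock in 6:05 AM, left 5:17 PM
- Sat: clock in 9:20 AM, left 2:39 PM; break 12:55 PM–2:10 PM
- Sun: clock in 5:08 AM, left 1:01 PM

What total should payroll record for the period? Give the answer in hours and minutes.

37 h 29 min

Wed: 5:04 AM–9:28 AM = 4 h 24 min
Thu: 8:58 AM–7:04 PM = 10 h 6 min; less 10 min break → 9 h 56 min
Fri: 6:05 AM–5:17 PM = 11 h 12 min
Sat: 9:20 AM–2:39 PM = 5 h 19 min; less 75 min break → 4 h 4 min
Sun: 5:08 AM–1:01 PM = 7 h 53 min
Total: 4 h 24 min + 9 h 56 min + 11 h 12 min + 4 h 4 min + 7 h 53 min = 37 h 29 min.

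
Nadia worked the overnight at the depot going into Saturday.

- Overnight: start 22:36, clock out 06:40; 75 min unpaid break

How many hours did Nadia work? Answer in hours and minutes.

6 h 49 min

Overnight: 22:36 → midnight = 1 h 24 min; midnight → 06:40 = 6 h 40 min; span 8 h 4 min; less 75 min break → 6 h 49 min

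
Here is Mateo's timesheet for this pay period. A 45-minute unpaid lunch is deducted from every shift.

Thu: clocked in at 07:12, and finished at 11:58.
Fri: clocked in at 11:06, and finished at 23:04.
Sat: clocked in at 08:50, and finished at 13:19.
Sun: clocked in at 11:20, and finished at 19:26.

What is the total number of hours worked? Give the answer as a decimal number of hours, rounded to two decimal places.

26.32 hours

Thu: 07:12–11:58 = 4 h 46 min; less 45 min break → 4 h 1 min
Fri: 11:06–23:04 = 11 h 58 min; less 45 min break → 11 h 13 min
Sat: 08:50–13:19 = 4 h 29 min; less 45 min break → 3 h 44 min
Sun: 11:20–19:26 = 8 h 6 min; less 45 min break → 7 h 21 min
Total: 4 h 1 min + 11 h 13 min + 3 h 44 min + 7 h 21 min = 26 h 19 min.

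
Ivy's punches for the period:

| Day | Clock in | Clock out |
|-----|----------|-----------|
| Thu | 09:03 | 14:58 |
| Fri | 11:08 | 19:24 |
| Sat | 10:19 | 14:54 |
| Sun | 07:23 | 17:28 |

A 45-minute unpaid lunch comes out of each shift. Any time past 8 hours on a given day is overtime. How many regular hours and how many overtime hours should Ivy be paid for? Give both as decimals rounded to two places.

Regular 24.52 hours, overtime 1.33 hours

Thu: 09:03–14:58 = 5 h 55 min; less 45 min break → 5 h 10 min
Fri: 11:08–19:24 = 8 h 16 min; less 45 min break → 7 h 31 min
Sat: 10:19–14:54 = 4 h 35 min; less 45 min break → 3 h 50 min
Sun: 07:23–17:28 = 10 h 5 min; less 45 min break → 9 h 20 min
Thu reg 5 h 10 min / OT 0 h 0 min; Fri reg 7 h 31 min / OT 0 h 0 min; Sat reg 3 h 50 min / OT 0 h 0 min; Sun reg 8 h 0 min / OT 1 h 20 min.
Totals: regular 24 h 31 min, overtime 1 h 20 min.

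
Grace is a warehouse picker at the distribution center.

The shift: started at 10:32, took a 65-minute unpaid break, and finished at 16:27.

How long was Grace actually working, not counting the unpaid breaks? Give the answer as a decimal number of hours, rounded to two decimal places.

The shift: 10:32–16:27 = 5 h 55 min; less 65 min break → 4 h 50 min

4.83 hours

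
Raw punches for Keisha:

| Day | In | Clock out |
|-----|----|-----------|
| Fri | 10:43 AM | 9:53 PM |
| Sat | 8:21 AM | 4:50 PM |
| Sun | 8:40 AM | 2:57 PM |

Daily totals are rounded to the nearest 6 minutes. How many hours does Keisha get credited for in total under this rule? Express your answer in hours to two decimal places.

Fri: 10:43 AM–9:53 PM = 11 h 10 min → rounds to 11 h 12 min
Sat: 8:21 AM–4:50 PM = 8 h 29 min → rounds to 8 h 30 min
Sun: 8:40 AM–2:57 PM = 6 h 17 min → rounds to 6 h 18 min
Total credited: 26 h 0 min.

26.00 hours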